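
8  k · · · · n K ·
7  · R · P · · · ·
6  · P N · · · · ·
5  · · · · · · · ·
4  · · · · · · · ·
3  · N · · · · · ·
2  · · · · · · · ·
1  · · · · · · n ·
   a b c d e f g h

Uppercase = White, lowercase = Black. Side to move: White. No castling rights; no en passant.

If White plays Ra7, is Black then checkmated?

After Ra7: black king on a8; in check: yes, from the white rook on a7.
King squares — a7: attacked by Pb6; b7: attacked by Ra7; b8: attacked by Nc6.
Black has no legal moves → checkmate.

yes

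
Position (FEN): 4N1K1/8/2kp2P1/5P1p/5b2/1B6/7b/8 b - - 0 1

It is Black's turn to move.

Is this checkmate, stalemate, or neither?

neither

Black to move; black king on c6.
In check: no.
Legal moves for Black: Kd7, Kb7, Kb6, Kc5, Kb5, Bh6, Bg5, Be5, Bfg3, Be3, Bd2, Bc1, Bhg3, Bg1, d5, h4.
Black has 16 legal moves and is not in check → neither.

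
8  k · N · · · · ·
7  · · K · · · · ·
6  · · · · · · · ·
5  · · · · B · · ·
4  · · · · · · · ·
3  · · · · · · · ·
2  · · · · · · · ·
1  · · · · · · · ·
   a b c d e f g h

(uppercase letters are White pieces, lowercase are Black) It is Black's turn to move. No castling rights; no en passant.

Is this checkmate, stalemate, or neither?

Black to move; black king on a8.
In check: no.
King squares — a7: attacked by Nc8; b7: attacked by Kc7; b8: attacked by Kc7.
Legal moves for Black: none.
Not in check and no legal moves → stalemate.

stalemate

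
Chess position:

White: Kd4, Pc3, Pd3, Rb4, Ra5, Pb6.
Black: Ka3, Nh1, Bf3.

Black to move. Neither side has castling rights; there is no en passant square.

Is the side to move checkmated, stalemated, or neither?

checkmate

Black to move; black king on a3.
In check: yes, from the white rook on a5.
King squares — a2: attacked by Ra5; b2: attacked by Rb4; b3: attacked by Rb4; a4: attacked by Rb4; b4: attacked by Pc3.
Legal moves for Black: none.
In check with no legal moves → checkmate.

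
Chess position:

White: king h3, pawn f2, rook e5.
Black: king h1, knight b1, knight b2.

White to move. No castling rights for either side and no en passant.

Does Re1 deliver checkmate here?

yes

After Re1: black king on h1; in check: yes, from the white rook on e1.
King squares — g1: attacked by Re1; g2: attacked by Kh3; h2: attacked by Kh3.
Black has no legal moves → checkmate.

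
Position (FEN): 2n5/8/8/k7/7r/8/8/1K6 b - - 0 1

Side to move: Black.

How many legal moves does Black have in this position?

23

Black to move; king on a5.
In check: no.
Legal moves: Ne7, Na7, Nd6, Nb6, Kb6, Ka6, Kb5, Kb4, Ka4, Rh8, Rh7, Rh6, Rh5, Rg4, Rf4, Re4, Rd4, Rc4, Rb4+, Ra4, Rh3, Rh2, Rh1+.
Count: 23.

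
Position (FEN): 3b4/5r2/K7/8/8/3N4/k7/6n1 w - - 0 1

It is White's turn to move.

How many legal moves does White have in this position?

White to move; king on a6.
In check: no.
Legal moves: Kb5, Ne5, Nc5, Nf4, Nb4+, Nf2, Nb2, Ne1, Nc1+.
Count: 9.

9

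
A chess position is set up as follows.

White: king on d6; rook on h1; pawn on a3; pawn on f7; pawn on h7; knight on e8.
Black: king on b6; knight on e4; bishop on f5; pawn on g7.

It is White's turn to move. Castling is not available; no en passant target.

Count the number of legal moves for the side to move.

White to move; king on d6.
In check: yes, from the black knight on e4.
Legal moves: Ke7, Ke5, Kd5.
Count: 3.

3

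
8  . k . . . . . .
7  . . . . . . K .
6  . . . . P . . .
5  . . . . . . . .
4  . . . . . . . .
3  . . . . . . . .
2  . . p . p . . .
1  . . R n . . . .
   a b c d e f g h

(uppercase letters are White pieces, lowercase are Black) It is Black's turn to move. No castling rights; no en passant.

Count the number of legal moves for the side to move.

Black to move; king on b8.
In check: no.
Legal moves: Kc8, Ka8, Kc7, Kb7, Ka7, Ne3, Nc3, Nf2, Nb2, e1=Q, e1=R, e1=B, e1=N.
Count: 13.

13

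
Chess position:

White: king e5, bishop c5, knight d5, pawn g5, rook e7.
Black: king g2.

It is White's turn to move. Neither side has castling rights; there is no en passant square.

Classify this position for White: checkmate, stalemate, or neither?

neither

White to move; white king on e5.
In check: no.
Legal moves for White include: Re8, Rh7, Rg7, Rf7, Rd7, Rc7, Rb7, Ra7, Re6, Kf6, Ke6, Kd6, Kf5, Kf4, Ke4, Kd4, Nc7, Nf6, ... (list truncated; more exist).
White has legal moves and is not in check → neither.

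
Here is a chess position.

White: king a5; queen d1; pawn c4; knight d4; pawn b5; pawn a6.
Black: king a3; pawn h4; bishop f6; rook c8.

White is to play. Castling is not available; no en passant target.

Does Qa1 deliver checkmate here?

After Qa1: black king on a3; in check: yes, from the white queen on a1.
King squares — a2: attacked by Qa1; b2: attacked by Qa1; b3: attacked by Nd4; a4: attacked by Qa1; b4: attacked by Ka5.
Black has no legal moves → checkmate.

yes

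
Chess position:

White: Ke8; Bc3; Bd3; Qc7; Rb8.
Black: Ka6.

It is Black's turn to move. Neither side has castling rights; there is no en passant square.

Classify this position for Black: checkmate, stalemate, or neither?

checkmate

Black to move; black king on a6.
In check: yes, from the white bishop on d3.
King squares — a5: attacked by Bc3; b5: attacked by Bd3; b6: attacked by Qc7; a7: attacked by Qc7; b7: attacked by Qc7.
Legal moves for Black: none.
In check with no legal moves → checkmate.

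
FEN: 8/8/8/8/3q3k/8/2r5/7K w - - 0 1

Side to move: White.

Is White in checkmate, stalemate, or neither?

stalemate

White to move; white king on h1.
In check: no.
King squares — g1: attacked by Qd4; g2: attacked by Rc2; h2: attacked by Rc2.
Legal moves for White: none.
Not in check and no legal moves → stalemate.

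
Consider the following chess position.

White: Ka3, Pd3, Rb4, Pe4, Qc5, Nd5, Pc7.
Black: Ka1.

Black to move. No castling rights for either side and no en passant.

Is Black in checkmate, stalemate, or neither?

Black to move; black king on a1.
In check: no.
King squares — b1: attacked by Rb4; a2: attacked by Ka3; b2: attacked by Ka3.
Legal moves for Black: none.
Not in check and no legal moves → stalemate.

stalemate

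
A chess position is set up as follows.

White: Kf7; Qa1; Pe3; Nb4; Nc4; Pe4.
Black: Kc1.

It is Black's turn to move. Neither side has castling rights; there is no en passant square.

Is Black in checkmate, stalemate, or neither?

Black to move; black king on c1.
In check: yes, from the white queen on a1.
King squares — b1: attacked by Qa1; d1: attacked by Qa1; b2: attacked by Qa1; c2: attacked by Nb4; d2: attacked by Nc4.
Legal moves for Black: none.
In check with no legal moves → checkmate.

checkmate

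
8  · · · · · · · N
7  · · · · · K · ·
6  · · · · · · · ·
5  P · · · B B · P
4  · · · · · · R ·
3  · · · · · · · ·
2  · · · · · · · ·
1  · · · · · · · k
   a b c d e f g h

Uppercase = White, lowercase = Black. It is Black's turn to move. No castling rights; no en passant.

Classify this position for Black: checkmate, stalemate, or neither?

Black to move; black king on h1.
In check: no.
King squares — g1: attacked by Rg4; g2: attacked by Rg4; h2: attacked by Be5.
Legal moves for Black: none.
Not in check and no legal moves → stalemate.

stalemate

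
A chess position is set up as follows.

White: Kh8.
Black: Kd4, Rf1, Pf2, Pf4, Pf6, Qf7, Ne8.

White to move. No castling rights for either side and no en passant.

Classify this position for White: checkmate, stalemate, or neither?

White to move; white king on h8.
In check: no.
King squares — g7: attacked by Qf7; h7: attacked by Qf7; g8: attacked by Qf7.
Legal moves for White: none.
Not in check and no legal moves → stalemate.

stalemate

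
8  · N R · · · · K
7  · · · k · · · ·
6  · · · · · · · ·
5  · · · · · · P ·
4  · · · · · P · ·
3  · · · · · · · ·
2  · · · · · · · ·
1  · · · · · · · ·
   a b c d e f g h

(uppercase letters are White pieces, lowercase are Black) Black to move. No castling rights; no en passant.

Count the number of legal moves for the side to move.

4

Black to move; king on d7.
In check: yes, from the white knight on b8.
Legal moves: Kxc8, Ke7, Ke6, Kd6.
Count: 4.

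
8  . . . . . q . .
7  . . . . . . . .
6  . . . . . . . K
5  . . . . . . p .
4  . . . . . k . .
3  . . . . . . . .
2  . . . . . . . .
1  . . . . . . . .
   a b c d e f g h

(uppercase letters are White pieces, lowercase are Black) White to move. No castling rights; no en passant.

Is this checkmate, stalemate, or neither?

White to move; white king on h6.
In check: yes, from the black queen on f8.
King squares — g5: attacked by Kf4; h5: available; g6: available; g7: attacked by Qf8; h7: available.
Legal moves for White: Kh7, Kg6, Kh5.
White is in check but has 3 legal moves → neither.

neither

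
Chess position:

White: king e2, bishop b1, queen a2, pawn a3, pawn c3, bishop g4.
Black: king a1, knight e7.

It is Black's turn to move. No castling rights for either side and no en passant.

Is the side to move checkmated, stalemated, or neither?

Black to move; black king on a1.
In check: yes, from the white queen on a2.
King squares — b1: attacked by Qa2; a2: attacked by Bb1; b2: attacked by Qa2.
Legal moves for Black: none.
In check with no legal moves → checkmate.

checkmate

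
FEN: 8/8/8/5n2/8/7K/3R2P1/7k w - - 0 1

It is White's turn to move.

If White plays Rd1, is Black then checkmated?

After Rd1: black king on h1; in check: yes, from the white rook on d1.
King squares — g1: attacked by Rd1; g2: attacked by Kh3; h2: attacked by Kh3.
Black has no legal moves → checkmate.

yes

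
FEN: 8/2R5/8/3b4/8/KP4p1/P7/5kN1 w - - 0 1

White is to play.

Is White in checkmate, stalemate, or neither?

White to move; white king on a3.
In check: no.
Legal moves for White include: Rc8, Rh7, Rg7, Rf7+, Re7, Rd7, Rb7, Ra7, Rc6, Rc5, Rc4, Rc3, Rc2, Rc1+, Kb4, Ka4, Kb2, Nh3, ... (list truncated; more exist).
White has legal moves and is not in check → neither.

neither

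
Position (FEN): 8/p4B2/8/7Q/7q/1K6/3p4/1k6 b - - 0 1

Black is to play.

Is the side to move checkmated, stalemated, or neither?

neither

Black to move; black king on b1.
In check: no.
Legal moves for Black include: Qd8, Qe7, Qf6, Qxh5, Qg5, Qg4, Qf4, Qe4, Qd4, Qc4+, Qb4+, Qa4+, Qh3+, Qg3+, Qh2, Qf2, Qh1, Qe1, ... (list truncated; more exist).
Black has legal moves and is not in check → neither.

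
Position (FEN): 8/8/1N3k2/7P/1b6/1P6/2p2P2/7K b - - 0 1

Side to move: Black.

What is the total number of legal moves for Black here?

20

Black to move; king on f6.
In check: no.
Legal moves: Kg7, Kf7, Ke7, Ke6, Kg5, Kf5, Ke5, Bf8, Be7, Bd6, Bc5, Ba5, Bc3, Ba3, Bd2, Be1, c1=Q+, c1=R+, c1=B, c1=N.
Count: 20.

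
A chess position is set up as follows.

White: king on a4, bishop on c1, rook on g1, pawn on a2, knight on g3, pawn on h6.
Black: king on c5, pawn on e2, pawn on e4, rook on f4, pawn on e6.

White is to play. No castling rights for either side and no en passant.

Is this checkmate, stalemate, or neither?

neither

White to move; white king on a4.
In check: no.
Legal moves for White include: Ka5, Kb3, Ka3, Nh5, Nf5, Nxe4+, Nxe2, Nh1, Nf1, Rg2, Rh1, Rf1, Re1, Rd1, Bxf4, Be3+, Ba3+, Bd2, ... (list truncated; more exist).
White has legal moves and is not in check → neither.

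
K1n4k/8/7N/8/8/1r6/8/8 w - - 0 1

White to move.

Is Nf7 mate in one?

no

After Nf7: black king on h8; in check: yes, from the white knight on f7.
Black has 3 legal replies: Kg8, Kh7, Kg7.
In check but a legal move exists → not checkmate.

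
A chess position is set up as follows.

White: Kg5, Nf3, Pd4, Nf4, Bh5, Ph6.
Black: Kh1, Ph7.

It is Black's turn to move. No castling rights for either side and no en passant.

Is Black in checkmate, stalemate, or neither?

Black to move; black king on h1.
In check: no.
King squares — g1: attacked by Nf3; g2: attacked by Nf4; h2: attacked by Nf3.
Legal moves for Black: none.
Not in check and no legal moves → stalemate.

stalemate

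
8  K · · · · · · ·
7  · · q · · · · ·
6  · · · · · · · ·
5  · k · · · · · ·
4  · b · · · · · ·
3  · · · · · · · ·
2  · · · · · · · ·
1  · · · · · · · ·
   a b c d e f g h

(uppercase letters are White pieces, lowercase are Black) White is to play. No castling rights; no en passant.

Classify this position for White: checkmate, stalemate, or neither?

stalemate

White to move; white king on a8.
In check: no.
King squares — a7: attacked by Qc7; b7: attacked by Qc7; b8: attacked by Qc7.
Legal moves for White: none.
Not in check and no legal moves → stalemate.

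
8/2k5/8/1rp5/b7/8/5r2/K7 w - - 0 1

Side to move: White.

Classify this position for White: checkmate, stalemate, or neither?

stalemate

White to move; white king on a1.
In check: no.
King squares — b1: attacked by Rb5; a2: attacked by Rf2; b2: attacked by Rf2.
Legal moves for White: none.
Not in check and no legal moves → stalemate.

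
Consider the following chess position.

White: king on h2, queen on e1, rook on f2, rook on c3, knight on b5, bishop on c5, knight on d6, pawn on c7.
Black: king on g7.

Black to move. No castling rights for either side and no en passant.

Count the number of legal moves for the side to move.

5

Black to move; king on g7.
In check: no.
Legal moves: Kh8, Kg8, Kh7, Kh6, Kg6.
Count: 5.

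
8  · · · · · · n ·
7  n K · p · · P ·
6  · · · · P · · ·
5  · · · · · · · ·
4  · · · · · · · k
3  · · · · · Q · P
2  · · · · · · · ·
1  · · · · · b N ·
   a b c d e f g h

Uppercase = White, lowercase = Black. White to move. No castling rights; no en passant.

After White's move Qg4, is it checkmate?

yes

After Qg4: black king on h4; in check: yes, from the white queen on g4.
King squares — g3: attacked by Qg4; h3: attacked by Ng1; g4: attacked by Ph3; g5: attacked by Qg4; h5: attacked by Qg4.
Black has no legal moves → checkmate.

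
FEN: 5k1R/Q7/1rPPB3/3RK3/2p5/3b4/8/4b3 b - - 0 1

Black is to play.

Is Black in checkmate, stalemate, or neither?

checkmate

Black to move; black king on f8.
In check: yes, from the white rook on h8.
King squares — e7: attacked by Pd6; f7: attacked by Be6; g7: attacked by Qa7; e8: attacked by Rh8; g8: attacked by Be6.
Legal moves for Black: none.
In check with no legal moves → checkmate.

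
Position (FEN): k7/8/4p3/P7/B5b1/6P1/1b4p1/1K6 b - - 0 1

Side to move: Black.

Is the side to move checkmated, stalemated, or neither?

neither

Black to move; black king on a8.
In check: no.
Legal moves for Black include: Kb8, Kb7, Ka7, Bh5, Bf5+, Bh3, Bf3, Be2, Bd1, Bh8, Bg7, Bf6, Be5, Bd4, Bc3, Ba3, Bc1, Ba1, ... (list truncated; more exist).
Black has legal moves and is not in check → neither.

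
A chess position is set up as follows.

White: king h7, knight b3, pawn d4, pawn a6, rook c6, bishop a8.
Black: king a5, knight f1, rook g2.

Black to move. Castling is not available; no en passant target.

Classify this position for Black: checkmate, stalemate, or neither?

Black to move; black king on a5.
In check: yes, from the white knight on b3.
Legal moves for Black: Kb5, Kb4, Ka4.
Black is in check but has 3 legal moves → neither.

neither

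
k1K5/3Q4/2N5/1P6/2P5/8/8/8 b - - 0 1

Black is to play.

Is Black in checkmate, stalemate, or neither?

Black to move; black king on a8.
In check: no.
King squares — a7: attacked by Nc6; b7: attacked by Qd7; b8: attacked by Nc6.
Legal moves for Black: none.
Not in check and no legal moves → stalemate.

stalemate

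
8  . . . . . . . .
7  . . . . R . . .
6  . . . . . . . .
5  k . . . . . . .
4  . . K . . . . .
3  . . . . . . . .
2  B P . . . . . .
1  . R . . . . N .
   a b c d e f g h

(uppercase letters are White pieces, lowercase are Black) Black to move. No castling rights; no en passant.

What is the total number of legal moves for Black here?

3

Black to move; king on a5.
In check: no.
Legal moves: Kb6, Ka6, Ka4.
Count: 3.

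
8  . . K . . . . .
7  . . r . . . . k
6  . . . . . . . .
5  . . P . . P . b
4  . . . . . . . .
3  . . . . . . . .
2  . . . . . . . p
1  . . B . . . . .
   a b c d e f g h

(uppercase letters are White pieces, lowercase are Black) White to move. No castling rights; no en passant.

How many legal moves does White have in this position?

White to move; king on c8.
In check: yes, from the black rook on c7.
Legal moves: Kd8, Kb8, Kxc7.
Count: 3.

3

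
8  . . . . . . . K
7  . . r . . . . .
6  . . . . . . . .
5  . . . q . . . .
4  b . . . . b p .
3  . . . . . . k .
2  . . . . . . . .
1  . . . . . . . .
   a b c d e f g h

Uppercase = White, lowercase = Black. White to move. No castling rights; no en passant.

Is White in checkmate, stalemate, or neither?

White to move; white king on h8.
In check: no.
King squares — g7: attacked by Rc7; h7: attacked by Rc7; g8: attacked by Qd5.
Legal moves for White: none.
Not in check and no legal moves → stalemate.

stalemate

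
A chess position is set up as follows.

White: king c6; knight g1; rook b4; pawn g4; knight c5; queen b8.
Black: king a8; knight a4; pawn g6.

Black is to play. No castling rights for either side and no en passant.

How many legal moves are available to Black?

0

Black to move; king on a8.
In check: yes, from the white queen on b8.
Legal moves: none.
Count: 0.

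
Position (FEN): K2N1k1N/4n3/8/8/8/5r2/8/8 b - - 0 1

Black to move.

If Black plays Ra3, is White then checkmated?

After Ra3: white king on a8; in check: yes, from the black rook on a3.
White has 2 legal replies: Kb8, Kb7.
In check but a legal move exists → not checkmate.

no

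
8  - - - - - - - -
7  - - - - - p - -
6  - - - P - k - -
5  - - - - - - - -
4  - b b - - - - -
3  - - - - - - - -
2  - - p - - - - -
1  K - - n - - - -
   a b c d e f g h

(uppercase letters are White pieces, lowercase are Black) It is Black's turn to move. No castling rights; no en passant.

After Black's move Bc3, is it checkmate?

After Bc3: white king on a1; in check: yes, from the black bishop on c3.
King squares — b1: attacked by Pc2; a2: attacked by Bc4; b2: attacked by Nd1.
White has no legal moves → checkmate.

yes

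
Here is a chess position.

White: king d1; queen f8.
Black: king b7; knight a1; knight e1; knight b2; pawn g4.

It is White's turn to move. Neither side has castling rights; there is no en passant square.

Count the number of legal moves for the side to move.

4

White to move; king on d1.
In check: yes, from the black knight on b2.
Legal moves: Ke2, Kd2, Kxe1, Kc1.
Count: 4.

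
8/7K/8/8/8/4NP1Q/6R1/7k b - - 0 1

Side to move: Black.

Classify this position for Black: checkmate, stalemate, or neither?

checkmate

Black to move; black king on h1.
In check: yes, from the white queen on h3.
King squares — g1: attacked by Rg2; g2: attacked by Ne3; h2: attacked by Rg2.
Legal moves for Black: none.
In check with no legal moves → checkmate.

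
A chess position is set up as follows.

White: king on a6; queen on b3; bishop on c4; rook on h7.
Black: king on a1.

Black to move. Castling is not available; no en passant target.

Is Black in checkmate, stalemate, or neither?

stalemate

Black to move; black king on a1.
In check: no.
King squares — b1: attacked by Qb3; a2: attacked by Qb3; b2: attacked by Qb3.
Legal moves for Black: none.
Not in check and no legal moves → stalemate.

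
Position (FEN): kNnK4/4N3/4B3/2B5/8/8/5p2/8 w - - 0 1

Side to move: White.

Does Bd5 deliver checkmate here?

After Bd5: black king on a8; in check: yes, from the white bishop on d5.
Black has 1 legal reply: Kxb8.
In check but a legal move exists → not checkmate.

no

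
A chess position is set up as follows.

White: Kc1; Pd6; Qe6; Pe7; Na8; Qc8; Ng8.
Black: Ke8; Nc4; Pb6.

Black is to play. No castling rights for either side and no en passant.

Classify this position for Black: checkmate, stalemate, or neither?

checkmate

Black to move; black king on e8.
In check: yes, from the white queen on c8.
King squares — d7: attacked by Qe6; e7: attacked by Pd6; f7: attacked by Qe6; d8: attacked by Pe7; f8: attacked by Pe7.
Legal moves for Black: none.
In check with no legal moves → checkmate.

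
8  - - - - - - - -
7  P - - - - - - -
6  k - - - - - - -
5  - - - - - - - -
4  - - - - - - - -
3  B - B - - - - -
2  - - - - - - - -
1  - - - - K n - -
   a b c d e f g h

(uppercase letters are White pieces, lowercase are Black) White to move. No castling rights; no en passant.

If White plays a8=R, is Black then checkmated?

no

After a8=R: black king on a6; in check: yes, from the white rook on a8.
Black has 3 legal replies: Kb7, Kb6, Kb5.
In check but a legal move exists → not checkmate.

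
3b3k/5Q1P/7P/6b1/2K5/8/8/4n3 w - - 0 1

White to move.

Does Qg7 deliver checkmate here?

yes

After Qg7: black king on h8; in check: yes, from the white queen on g7.
King squares — g7: attacked by Ph6; h7: attacked by Qg7; g8: attacked by Qg7.
Black has no legal moves → checkmate.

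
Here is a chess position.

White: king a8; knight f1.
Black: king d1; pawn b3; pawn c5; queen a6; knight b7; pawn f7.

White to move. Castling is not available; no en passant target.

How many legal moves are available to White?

1

White to move; king on a8.
In check: yes, from the black queen on a6.
Legal moves: Kb8.
Count: 1.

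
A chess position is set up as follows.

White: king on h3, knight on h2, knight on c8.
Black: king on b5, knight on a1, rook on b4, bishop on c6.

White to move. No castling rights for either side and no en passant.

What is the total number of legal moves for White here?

8

White to move; king on h3.
In check: no.
Legal moves: Ne7, Na7+, Nd6+, Nb6, Kg3, Ng4, Nf3, Nf1.
Count: 8.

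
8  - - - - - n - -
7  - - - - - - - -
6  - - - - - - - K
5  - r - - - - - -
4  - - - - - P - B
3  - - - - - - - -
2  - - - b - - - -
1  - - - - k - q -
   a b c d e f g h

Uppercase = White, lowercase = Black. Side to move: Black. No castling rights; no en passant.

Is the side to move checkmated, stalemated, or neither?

Black to move; black king on e1.
In check: yes, from the white bishop on h4.
King squares — d1: available; f1: available; d2: own bishop; e2: available; f2: attacked by Bh4.
Legal moves for Black: Ke2, Kf1, Kd1, Qg3, Qf2.
Black is in check but has 5 legal moves → neither.

neither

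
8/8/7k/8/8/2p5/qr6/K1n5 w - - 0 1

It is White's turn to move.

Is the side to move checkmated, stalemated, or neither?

White to move; white king on a1.
In check: yes, from the black queen on a2.
King squares — b1: attacked by Qa2; a2: attacked by Nc1; b2: attacked by Qa2.
Legal moves for White: none.
In check with no legal moves → checkmate.

checkmate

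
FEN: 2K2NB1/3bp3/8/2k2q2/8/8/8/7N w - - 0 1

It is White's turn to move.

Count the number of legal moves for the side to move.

5

White to move; king on c8.
In check: yes, from the black bishop on d7.
Legal moves: Kd8, Kb8, Kc7, Kb7, Nxd7+.
Count: 5.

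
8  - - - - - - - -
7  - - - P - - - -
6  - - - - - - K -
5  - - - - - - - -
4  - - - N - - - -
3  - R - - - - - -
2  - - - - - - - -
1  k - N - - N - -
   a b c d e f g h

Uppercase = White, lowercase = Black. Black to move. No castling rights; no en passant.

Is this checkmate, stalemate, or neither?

stalemate

Black to move; black king on a1.
In check: no.
King squares — b1: attacked by Rb3; a2: attacked by Nc1; b2: attacked by Rb3.
Legal moves for Black: none.
Not in check and no legal moves → stalemate.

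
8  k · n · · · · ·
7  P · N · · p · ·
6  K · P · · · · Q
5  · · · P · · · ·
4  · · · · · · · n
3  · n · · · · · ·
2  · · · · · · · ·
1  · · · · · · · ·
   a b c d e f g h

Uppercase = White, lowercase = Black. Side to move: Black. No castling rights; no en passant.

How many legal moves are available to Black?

0

Black to move; king on a8.
In check: yes, from the white knight on c7.
Legal moves: none.
Count: 0.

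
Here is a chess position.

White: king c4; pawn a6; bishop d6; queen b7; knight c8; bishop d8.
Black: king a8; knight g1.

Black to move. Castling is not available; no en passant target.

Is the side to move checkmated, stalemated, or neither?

Black to move; black king on a8.
In check: yes, from the white queen on b7.
King squares — a7: attacked by Qb7; b7: attacked by Pa6; b8: attacked by Bd6.
Legal moves for Black: none.
In check with no legal moves → checkmate.

checkmate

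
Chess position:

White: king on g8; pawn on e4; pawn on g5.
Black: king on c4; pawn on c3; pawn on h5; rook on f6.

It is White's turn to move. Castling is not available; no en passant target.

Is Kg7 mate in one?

no

After Kg7: black king on c4; in check: no.
Black is not in check, so this cannot be checkmate.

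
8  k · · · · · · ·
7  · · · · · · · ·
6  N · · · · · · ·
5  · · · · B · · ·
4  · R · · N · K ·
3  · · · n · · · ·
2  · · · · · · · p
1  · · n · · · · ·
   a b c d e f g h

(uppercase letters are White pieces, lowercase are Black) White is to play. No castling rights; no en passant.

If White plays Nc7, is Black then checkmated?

no

After Nc7: black king on a8; in check: yes, from the white knight on c7.
Black has 1 legal reply: Ka7.
In check but a legal move exists → not checkmate.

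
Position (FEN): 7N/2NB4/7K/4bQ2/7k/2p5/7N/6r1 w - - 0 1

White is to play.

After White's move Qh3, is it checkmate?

yes

After Qh3: black king on h4; in check: yes, from the white queen on h3.
King squares — g3: attacked by Qh3; h3: attacked by Bd7; g4: attacked by Nh2; g5: attacked by Kh6; h5: attacked by Qh3.
Black has no legal moves → checkmate.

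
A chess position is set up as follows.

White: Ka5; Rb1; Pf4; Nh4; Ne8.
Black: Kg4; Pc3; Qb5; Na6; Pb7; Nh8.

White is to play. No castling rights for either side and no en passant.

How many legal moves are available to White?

2

White to move; king on a5.
In check: yes, from the black queen on b5.
Legal moves: Kxb5, Rxb5.
Count: 2.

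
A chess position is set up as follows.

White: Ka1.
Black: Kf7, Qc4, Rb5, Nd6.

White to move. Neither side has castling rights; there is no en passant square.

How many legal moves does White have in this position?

0

White to move; king on a1.
In check: no.
Legal moves: none.
Count: 0.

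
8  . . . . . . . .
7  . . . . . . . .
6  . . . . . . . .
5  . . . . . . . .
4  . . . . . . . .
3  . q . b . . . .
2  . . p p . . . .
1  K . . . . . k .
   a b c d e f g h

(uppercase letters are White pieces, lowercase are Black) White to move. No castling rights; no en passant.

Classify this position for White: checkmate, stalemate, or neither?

White to move; white king on a1.
In check: no.
King squares — b1: attacked by Pc2; a2: attacked by Qb3; b2: attacked by Qb3.
Legal moves for White: none.
Not in check and no legal moves → stalemate.

stalemate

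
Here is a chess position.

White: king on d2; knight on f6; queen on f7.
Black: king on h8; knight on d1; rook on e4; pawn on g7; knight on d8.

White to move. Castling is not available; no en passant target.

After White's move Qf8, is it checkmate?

yes

After Qf8: black king on h8; in check: yes, from the white queen on f8.
King squares — g7: own pawn; h7: attacked by Nf6; g8: attacked by Nf6.
Black has no legal moves → checkmate.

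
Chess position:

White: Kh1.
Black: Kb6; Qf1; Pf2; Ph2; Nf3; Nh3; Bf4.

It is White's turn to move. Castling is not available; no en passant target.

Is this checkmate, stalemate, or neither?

White to move; white king on h1.
In check: yes, from the black queen on f1.
King squares — g1: attacked by Qf1; g2: attacked by Qf1; h2: attacked by Nf3.
Legal moves for White: none.
In check with no legal moves → checkmate.

checkmate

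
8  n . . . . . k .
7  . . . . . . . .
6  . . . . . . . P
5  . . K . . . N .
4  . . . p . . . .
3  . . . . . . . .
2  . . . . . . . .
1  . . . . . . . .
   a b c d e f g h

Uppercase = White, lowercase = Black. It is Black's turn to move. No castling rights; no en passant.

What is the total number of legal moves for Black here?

5

Black to move; king on g8.
In check: no.
Legal moves: Kh8, Kf8, Nc7, Nb6, d3.
Count: 5.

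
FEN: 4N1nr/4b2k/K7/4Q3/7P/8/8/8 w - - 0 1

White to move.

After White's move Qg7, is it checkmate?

yes

After Qg7: black king on h7; in check: yes, from the white queen on g7.
King squares — g6: attacked by Qg7; h6: attacked by Qg7; g7: attacked by Ne8; g8: own knight; h8: own rook.
Black has no legal moves → checkmate.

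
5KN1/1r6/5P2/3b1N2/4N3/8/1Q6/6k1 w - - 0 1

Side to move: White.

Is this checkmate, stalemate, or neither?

neither

White to move; white king on f8.
In check: no.
Legal moves for White include: Nge7, Ngh6, Ke8, Ng7, Nfe7, Nfh6, Nfd6, Nh4, Nd4, Nfg3, Ne3, Ned6, Ng5, Nc5, Neg3, Nc3, Nf2, Nd2, ... (list truncated; more exist).
White has legal moves and is not in check → neither.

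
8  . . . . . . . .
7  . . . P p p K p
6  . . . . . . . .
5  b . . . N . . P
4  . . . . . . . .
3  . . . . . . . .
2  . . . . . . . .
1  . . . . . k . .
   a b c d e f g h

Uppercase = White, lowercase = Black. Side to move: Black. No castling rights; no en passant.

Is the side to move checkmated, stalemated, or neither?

Black to move; black king on f1.
In check: no.
Legal moves for Black: Bd8, Bc7, Bb6, Bb4, Bc3, Bd2, Be1, Kg2, Kf2, Ke2, Kg1, Ke1, h6, f6, e6, f5.
Black has 16 legal moves and is not in check → neither.

neither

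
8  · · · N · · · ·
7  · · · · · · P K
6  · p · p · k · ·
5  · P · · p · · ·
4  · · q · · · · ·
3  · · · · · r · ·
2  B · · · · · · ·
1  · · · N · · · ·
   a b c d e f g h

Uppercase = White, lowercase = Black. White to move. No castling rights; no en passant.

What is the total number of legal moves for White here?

17

White to move; king on h7.
In check: no.
Legal moves: Nf7, Nb7, Ne6, Nc6, Kh8, Kh6, Bxc4, Bb3, Bb1, Ne3, Nc3, Nf2, Nb2, g8=Q, g8=R, g8=B, g8=N+.
Count: 17.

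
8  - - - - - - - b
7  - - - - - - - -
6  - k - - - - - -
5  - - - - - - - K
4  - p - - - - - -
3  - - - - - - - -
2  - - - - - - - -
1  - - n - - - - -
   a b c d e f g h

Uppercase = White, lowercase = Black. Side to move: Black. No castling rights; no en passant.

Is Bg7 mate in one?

no

After Bg7: white king on h5; in check: no.
White is not in check, so this cannot be checkmate.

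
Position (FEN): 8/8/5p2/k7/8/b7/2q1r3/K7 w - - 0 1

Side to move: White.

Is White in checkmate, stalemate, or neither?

stalemate

White to move; white king on a1.
In check: no.
King squares — b1: attacked by Qc2; a2: attacked by Qc2; b2: attacked by Qc2.
Legal moves for White: none.
Not in check and no legal moves → stalemate.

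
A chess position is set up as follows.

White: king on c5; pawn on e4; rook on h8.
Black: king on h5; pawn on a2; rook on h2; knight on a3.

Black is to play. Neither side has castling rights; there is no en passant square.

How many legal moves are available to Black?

Black to move; king on h5.
In check: yes, from the white rook on h8.
Legal moves: Kg6, Kg5, Kg4.
Count: 3.

3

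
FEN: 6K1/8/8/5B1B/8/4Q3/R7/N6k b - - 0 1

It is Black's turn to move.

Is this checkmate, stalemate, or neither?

stalemate

Black to move; black king on h1.
In check: no.
King squares — g1: attacked by Qe3; g2: attacked by Ra2; h2: attacked by Ra2.
Legal moves for Black: none.
Not in check and no legal moves → stalemate.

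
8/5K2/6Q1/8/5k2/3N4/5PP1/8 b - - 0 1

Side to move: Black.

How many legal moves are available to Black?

0

Black to move; king on f4.
In check: yes, from the white knight on d3.
Legal moves: none.
Count: 0.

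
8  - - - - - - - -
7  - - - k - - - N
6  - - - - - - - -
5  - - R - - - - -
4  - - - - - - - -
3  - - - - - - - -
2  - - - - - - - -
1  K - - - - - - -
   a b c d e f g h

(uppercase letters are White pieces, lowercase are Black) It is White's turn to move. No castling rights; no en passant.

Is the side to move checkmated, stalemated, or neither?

neither

White to move; white king on a1.
In check: no.
Legal moves for White include: Nf8+, Nf6+, Ng5, Rc8, Rc7+, Rc6, Rh5, Rg5, Rf5, Re5, Rd5+, Rb5, Ra5, Rc4, Rc3, Rc2, Rc1, Kb2, ... (list truncated; more exist).
White has legal moves and is not in check → neither.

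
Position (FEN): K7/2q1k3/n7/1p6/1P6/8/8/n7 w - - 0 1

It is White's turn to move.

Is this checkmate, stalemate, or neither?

stalemate

White to move; white king on a8.
In check: no.
King squares — a7: attacked by Qc7; b7: attacked by Qc7; b8: attacked by Na6.
Legal moves for White: none.
Not in check and no legal moves → stalemate.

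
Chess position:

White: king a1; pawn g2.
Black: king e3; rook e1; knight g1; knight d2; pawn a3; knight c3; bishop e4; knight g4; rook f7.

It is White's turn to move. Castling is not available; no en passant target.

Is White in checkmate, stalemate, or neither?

White to move; white king on a1.
In check: yes, from the black rook on e1.
King squares — b1: attacked by Re1; a2: attacked by Nc3; b2: attacked by Pa3.
Legal moves for White: none.
In check with no legal moves → checkmate.

checkmate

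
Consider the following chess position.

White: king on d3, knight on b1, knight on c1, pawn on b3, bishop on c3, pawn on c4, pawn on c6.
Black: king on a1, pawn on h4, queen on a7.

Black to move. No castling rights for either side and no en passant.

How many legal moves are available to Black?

Black to move; king on a1.
In check: yes, from the white bishop on c3.
Legal moves: Kxb1.
Count: 1.

1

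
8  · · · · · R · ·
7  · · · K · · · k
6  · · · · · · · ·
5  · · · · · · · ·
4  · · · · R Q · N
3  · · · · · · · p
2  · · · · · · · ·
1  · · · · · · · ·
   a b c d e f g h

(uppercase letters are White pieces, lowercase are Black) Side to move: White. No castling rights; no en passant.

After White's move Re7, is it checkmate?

After Re7: black king on h7; in check: yes, from the white rook on e7.
King squares — g6: attacked by Nh4; h6: attacked by Qf4; g7: attacked by Re7; g8: attacked by Rf8; h8: attacked by Rf8.
Black has no legal moves → checkmate.

yes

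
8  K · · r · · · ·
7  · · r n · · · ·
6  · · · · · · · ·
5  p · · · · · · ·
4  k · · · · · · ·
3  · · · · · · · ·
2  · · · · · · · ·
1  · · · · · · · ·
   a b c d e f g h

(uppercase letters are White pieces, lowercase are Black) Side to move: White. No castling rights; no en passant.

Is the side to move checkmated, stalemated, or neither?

checkmate

White to move; white king on a8.
In check: yes, from the black rook on d8.
King squares — a7: attacked by Rc7; b7: attacked by Rc7; b8: attacked by Nd7.
Legal moves for White: none.
In check with no legal moves → checkmate.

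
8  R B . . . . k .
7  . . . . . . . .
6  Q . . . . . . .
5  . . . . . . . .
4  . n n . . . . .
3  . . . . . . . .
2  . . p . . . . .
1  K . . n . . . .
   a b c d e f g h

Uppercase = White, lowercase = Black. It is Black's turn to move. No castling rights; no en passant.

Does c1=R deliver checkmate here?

yes

After c1=R: white king on a1; in check: yes, from the black rook on c1.
King squares — b1: attacked by Rc1; a2: attacked by Nb4; b2: attacked by Nd1.
White has no legal moves → checkmate.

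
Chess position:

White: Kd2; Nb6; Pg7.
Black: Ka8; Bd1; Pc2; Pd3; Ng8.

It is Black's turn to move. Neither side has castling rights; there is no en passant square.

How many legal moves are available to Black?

3

Black to move; king on a8.
In check: yes, from the white knight on b6.
Legal moves: Kb8, Kb7, Ka7.
Count: 3.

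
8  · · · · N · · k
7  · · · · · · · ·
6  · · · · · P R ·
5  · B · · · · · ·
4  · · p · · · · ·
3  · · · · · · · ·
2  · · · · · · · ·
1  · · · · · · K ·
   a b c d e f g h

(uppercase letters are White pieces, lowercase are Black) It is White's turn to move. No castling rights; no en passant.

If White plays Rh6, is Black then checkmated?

no

After Rh6: black king on h8; in check: yes, from the white rook on h6.
Black has 1 legal reply: Kg8.
In check but a legal move exists → not checkmate.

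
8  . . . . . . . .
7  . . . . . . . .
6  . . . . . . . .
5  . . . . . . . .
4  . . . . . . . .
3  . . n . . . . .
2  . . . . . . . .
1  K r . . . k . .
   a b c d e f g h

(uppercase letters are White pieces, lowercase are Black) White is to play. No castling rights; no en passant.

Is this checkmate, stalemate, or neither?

checkmate

White to move; white king on a1.
In check: yes, from the black rook on b1.
King squares — b1: attacked by Nc3; a2: attacked by Nc3; b2: attacked by Rb1.
Legal moves for White: none.
In check with no legal moves → checkmate.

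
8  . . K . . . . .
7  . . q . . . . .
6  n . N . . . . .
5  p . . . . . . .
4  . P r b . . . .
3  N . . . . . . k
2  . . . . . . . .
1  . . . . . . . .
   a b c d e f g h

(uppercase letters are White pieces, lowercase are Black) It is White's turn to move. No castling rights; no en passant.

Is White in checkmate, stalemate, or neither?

White to move; white king on c8.
In check: yes, from the black queen on c7.
King squares — b7: attacked by Qc7; c7: attacked by Na6; d7: attacked by Qc7; b8: attacked by Na6; d8: attacked by Qc7.
Legal moves for White: none.
In check with no legal moves → checkmate.

checkmate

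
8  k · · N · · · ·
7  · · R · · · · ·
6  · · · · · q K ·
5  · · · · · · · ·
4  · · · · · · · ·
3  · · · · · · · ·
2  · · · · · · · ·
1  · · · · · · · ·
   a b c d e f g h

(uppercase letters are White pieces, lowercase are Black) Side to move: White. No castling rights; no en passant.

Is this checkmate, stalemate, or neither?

White to move; white king on g6.
In check: yes, from the black queen on f6.
King squares — f5: attacked by Qf6; g5: attacked by Qf6; h5: available; f6: available; h6: attacked by Qf6; f7: attacked by Qf6; g7: attacked by Qf6; h7: available.
Legal moves for White: Kh7, Kxf6, Kh5.
White is in check but has 3 legal moves → neither.

neither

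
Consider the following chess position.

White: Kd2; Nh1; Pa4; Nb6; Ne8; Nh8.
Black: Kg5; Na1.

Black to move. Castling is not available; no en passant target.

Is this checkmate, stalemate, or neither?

neither

Black to move; black king on g5.
In check: no.
Legal moves for Black: Kh6, Kh5, Kf5, Kh4, Kg4, Kf4, Nb3+, Nc2.
Black has 8 legal moves and is not in check → neither.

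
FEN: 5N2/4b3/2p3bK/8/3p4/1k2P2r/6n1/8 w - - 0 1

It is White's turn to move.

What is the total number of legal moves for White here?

2

White to move; king on h6.
In check: yes, from the black rook on h3.
Legal moves: Kg7, Kxg6.
Count: 2.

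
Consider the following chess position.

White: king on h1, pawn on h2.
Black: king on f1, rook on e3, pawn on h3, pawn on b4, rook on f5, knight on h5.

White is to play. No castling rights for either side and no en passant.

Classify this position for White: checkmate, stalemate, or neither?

stalemate

White to move; white king on h1.
In check: no.
King squares — g1: attacked by Kf1; g2: attacked by Kf1; h2: own pawn.
Legal moves for White: none.
Not in check and no legal moves → stalemate.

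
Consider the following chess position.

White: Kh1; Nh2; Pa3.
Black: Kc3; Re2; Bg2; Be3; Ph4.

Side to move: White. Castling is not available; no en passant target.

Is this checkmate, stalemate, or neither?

White to move; white king on h1.
In check: yes, from the black bishop on g2.
King squares — g1: attacked by Be3; g2: attacked by Re2; h2: own knight.
Legal moves for White: none.
In check with no legal moves → checkmate.

checkmate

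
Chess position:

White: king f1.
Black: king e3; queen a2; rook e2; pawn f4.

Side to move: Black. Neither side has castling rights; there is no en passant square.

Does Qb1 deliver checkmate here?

After Qb1: white king on f1; in check: yes, from the black queen on b1.
King squares — e1: attacked by Qb1; g1: attacked by Qb1; e2: attacked by Ke3; f2: attacked by Re2; g2: attacked by Re2.
White has no legal moves → checkmate.

yes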